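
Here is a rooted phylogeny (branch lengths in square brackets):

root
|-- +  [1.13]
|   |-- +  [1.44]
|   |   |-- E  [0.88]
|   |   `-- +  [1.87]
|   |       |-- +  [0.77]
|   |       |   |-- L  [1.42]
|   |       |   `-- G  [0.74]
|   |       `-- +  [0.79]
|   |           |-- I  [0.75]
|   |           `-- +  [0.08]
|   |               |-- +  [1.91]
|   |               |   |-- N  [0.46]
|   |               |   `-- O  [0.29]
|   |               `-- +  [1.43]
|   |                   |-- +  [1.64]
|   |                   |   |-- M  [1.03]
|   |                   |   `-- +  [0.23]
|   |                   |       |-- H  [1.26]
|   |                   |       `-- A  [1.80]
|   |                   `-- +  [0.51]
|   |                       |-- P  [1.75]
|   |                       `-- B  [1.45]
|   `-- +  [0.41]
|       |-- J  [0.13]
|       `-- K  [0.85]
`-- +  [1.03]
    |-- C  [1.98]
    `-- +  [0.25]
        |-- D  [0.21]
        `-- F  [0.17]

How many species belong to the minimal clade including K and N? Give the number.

The MRCA of K and N is the node subtending ((E,((L,G),(I,((N,O),((M,(H,A)),(P,B)))))),(J,K)).
That clade contains 13 terminal taxa: A, B, E, G, H, I, J, K, L, M, N, O, P.

13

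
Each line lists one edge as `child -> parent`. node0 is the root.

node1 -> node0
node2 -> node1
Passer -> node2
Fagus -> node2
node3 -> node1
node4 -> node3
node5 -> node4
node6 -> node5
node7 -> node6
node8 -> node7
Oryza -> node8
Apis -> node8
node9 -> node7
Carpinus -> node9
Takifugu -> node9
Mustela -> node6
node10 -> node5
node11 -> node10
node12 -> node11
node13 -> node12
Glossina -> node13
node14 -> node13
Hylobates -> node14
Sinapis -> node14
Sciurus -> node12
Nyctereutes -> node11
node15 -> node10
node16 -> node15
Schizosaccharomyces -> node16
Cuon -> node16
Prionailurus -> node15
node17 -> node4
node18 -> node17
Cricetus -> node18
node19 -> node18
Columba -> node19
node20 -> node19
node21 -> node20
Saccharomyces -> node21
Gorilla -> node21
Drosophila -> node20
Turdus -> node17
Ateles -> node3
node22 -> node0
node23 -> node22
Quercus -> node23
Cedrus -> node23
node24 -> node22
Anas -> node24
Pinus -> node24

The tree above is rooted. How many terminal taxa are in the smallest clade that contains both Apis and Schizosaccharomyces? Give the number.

13

The MRCA of Apis and Schizosaccharomyces is the node subtending ((((Oryza,Apis),(Carpinus,Takifugu)),Mustela),((((Glossina,(Hylobates,Sinapis)),Sciurus),Nyctereutes),((Schizosaccharomyces,Cuon),Prionailurus))).
That clade contains 13 terminal taxa: Apis, Carpinus, Cuon, Glossina, Hylobates, Mustela, Nyctereutes, Oryza, Prionailurus, Schizosaccharomyces, Sciurus, Sinapis, Takifugu.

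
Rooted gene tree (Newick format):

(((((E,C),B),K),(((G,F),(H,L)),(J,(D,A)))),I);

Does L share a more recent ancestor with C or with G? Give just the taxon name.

G

The MRCA of L and G subtends ((G,F),(H,L)) (4 taxa).
The MRCA of L and C subtends ((((E,C),B),K),(((G,F),(H,L)),(J,(D,A)))) (11 taxa).
The first is nested inside the second, so L shares a more recent common ancestor with G.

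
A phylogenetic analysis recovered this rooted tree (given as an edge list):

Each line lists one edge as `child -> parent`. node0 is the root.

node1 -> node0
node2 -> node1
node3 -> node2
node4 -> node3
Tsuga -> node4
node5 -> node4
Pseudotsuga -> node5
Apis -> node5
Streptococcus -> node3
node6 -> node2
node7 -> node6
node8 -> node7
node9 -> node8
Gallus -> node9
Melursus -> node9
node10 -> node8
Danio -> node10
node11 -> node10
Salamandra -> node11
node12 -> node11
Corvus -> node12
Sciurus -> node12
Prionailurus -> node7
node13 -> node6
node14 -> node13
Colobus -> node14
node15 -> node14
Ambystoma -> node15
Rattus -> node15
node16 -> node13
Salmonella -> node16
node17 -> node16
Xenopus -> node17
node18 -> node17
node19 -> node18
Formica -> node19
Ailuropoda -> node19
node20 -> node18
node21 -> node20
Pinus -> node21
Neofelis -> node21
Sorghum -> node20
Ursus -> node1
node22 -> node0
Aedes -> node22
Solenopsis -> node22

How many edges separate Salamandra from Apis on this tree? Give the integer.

10

The MRCA of Salamandra and Apis is the node subtending (((Tsuga,(Pseudotsuga,Apis)),Streptococcus),((((Gallus,Melursus),(Danio,(Salamandra,(Corvus,Sciurus)))),Prionailurus),((Colobus,(Ambystoma,Rattus)),(Salmonella,(Xenopus,((Formica,Ailuropoda),((Pinus,Neofelis),Sorghum))))))).
From Salamandra up to that node: 6 branches. From Apis up to the same node: 4 branches. Total: 6 + 4 = 10.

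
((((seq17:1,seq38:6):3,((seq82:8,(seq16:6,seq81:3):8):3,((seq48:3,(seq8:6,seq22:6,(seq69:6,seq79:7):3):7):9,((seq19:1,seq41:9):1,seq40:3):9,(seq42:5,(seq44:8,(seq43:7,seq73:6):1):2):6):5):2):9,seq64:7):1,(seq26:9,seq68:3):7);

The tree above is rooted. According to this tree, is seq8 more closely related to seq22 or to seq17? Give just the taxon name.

The MRCA of seq8 and seq22 subtends (seq8,seq22,(seq69,seq79)) (4 taxa).
The MRCA of seq8 and seq17 subtends ((seq17,seq38),((seq82,(seq16,seq81)),((seq48,(seq8,seq22,(seq69,seq79))),((seq19,seq41),seq40),(seq42,(seq44,(seq43,seq73)))))) (17 taxa).
The first is nested inside the second, so seq8 shares a more recent common ancestor with seq22.

seq22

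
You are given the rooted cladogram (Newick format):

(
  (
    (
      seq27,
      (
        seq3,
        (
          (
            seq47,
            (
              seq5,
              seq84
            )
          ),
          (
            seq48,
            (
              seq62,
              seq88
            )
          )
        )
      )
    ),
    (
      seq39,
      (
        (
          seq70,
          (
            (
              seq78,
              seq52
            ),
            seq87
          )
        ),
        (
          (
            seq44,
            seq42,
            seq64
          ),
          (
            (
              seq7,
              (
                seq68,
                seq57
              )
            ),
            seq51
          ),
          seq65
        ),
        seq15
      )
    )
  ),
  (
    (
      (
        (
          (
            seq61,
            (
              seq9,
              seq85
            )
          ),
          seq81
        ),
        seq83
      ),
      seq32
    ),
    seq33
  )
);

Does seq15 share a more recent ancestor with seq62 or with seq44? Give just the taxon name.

The MRCA of seq15 and seq44 subtends ((seq70,((seq78,seq52),seq87)),((seq44,seq42,seq64),((seq7,(seq68,seq57)),seq51),seq65),seq15) (13 taxa).
The MRCA of seq15 and seq62 subtends ((seq27,(seq3,((seq47,(seq5,seq84)),(seq48,(seq62,seq88))))),(seq39,((seq70,((seq78,seq52),seq87)),((seq44,seq42,seq64),((seq7,(seq68,seq57)),seq51),seq65),seq15))) (22 taxa).
The first is nested inside the second, so seq15 shares a more recent common ancestor with seq44.

seq44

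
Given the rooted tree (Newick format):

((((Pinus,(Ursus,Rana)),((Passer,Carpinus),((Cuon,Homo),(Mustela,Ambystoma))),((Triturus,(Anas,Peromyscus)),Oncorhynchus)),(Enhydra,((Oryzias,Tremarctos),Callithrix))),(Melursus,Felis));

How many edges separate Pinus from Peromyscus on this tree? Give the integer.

6

The MRCA of Pinus and Peromyscus is the node subtending ((Pinus,(Ursus,Rana)),((Passer,Carpinus),((Cuon,Homo),(Mustela,Ambystoma))),((Triturus,(Anas,Peromyscus)),Oncorhynchus)).
From Pinus up to that node: 2 branches. From Peromyscus up to the same node: 4 branches. Total: 2 + 4 = 6.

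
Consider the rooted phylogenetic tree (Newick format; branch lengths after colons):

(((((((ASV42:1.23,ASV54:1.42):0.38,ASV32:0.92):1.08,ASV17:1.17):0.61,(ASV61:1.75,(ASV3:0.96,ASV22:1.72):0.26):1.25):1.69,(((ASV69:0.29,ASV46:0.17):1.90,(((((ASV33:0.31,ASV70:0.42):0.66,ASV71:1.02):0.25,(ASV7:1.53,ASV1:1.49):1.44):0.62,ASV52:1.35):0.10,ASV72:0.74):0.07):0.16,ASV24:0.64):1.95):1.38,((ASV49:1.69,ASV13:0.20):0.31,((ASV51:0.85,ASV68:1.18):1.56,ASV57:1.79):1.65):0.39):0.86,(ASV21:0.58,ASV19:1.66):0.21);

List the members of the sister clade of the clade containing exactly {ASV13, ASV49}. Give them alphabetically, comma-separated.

ASV51, ASV57, ASV68

The clade containing exactly {ASV13, ASV49} attaches to the tree at the node subtending ((ASV49,ASV13),((ASV51,ASV68),ASV57)).
The other lineage descending from that same node — the sister group — is ((ASV51,ASV68),ASV57); its 3 tips in alphabetical order are the answer.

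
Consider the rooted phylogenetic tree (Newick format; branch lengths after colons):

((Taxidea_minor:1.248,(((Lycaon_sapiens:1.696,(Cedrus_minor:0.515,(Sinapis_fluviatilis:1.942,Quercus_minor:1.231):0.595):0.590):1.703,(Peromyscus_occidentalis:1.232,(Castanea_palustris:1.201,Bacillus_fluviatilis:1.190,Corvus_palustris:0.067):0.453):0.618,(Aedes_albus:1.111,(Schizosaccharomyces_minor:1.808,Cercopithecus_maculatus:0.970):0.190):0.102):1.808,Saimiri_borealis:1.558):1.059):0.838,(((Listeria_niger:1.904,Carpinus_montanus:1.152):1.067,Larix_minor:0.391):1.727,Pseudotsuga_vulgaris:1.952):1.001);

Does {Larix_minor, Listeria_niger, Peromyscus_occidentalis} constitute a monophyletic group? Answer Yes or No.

The MRCA of the listed taxa is the root, so the smallest clade containing them is the whole tree.
That clade also contains Aedes_albus, Bacillus_fluviatilis, Carpinus_montanus, Castanea_palustris, Cedrus_minor, Cercopithecus_maculatus, Corvus_palustris, Lycaon_sapiens, Pseudotsuga_vulgaris, Quercus_minor, Saimiri_borealis, Schizosaccharomyces_minor, Sinapis_fluviatilis, Taxidea_minor, which are not in the proposed group, so the group is not monophyletic.

No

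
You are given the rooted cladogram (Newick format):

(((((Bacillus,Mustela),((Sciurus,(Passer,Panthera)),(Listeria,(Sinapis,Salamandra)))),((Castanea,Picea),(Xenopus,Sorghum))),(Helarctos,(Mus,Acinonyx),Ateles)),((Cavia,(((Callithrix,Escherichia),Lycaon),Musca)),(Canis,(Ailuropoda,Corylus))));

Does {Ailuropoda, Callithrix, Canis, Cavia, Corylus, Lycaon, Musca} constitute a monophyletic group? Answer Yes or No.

No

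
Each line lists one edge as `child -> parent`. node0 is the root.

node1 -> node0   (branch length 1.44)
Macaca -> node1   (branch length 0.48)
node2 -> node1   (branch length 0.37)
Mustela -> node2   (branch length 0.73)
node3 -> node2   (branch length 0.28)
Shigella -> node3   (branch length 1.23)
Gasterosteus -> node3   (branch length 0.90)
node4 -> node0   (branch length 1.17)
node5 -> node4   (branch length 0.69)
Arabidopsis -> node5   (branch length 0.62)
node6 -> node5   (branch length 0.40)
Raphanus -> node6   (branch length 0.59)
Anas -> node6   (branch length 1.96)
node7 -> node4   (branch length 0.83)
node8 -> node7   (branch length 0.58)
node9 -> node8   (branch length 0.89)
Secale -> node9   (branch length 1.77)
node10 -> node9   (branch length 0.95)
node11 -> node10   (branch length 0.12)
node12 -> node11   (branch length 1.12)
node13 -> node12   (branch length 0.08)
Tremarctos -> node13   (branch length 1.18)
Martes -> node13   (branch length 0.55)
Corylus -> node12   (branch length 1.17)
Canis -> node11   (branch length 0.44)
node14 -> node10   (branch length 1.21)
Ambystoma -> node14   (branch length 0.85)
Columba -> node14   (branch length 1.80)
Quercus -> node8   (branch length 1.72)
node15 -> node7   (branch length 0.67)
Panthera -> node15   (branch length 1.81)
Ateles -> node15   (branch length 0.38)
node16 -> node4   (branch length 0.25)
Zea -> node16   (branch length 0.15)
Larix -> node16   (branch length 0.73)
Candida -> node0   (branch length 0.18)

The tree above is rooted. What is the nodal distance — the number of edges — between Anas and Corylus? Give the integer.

10

The MRCA of Anas and Corylus is the node subtending ((Arabidopsis,(Raphanus,Anas)),(((Secale,((((Tremarctos,Martes),Corylus),Canis),(Ambystoma,Columba))),Quercus),(Panthera,Ateles)),(Zea,Larix)).
From Anas up to that node: 3 branches. From Corylus up to the same node: 7 branches. Total: 3 + 7 = 10.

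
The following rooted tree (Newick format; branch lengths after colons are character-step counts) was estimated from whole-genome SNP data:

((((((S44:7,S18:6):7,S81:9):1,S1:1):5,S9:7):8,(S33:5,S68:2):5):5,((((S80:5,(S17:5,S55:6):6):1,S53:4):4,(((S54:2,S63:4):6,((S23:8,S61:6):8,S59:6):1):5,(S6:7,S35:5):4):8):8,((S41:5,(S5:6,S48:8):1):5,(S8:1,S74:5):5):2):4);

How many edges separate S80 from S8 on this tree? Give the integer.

The MRCA of S80 and S8 is the node subtending ((((S80,(S17,S55)),S53),(((S54,S63),((S23,S61),S59)),(S6,S35))),((S41,(S5,S48)),(S8,S74))).
From S80 up to that node: 4 branches. From S8 up to the same node: 3 branches. Total: 4 + 3 = 7.

7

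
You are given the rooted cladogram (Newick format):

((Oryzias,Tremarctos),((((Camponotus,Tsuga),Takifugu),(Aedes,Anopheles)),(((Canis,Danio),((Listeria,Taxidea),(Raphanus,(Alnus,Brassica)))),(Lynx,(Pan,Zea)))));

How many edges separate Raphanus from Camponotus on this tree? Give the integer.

9

The MRCA of Raphanus and Camponotus is the node subtending ((((Camponotus,Tsuga),Takifugu),(Aedes,Anopheles)),(((Canis,Danio),((Listeria,Taxidea),(Raphanus,(Alnus,Brassica)))),(Lynx,(Pan,Zea)))).
From Raphanus up to that node: 5 branches. From Camponotus up to the same node: 4 branches. Total: 5 + 4 = 9.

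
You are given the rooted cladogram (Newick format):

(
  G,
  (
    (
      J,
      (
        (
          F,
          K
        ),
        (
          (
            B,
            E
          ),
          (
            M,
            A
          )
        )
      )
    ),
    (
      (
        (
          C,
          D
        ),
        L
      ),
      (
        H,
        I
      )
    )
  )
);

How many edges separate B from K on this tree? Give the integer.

5

The MRCA of B and K is the node subtending ((F,K),((B,E),(M,A))).
From B up to that node: 3 branches. From K up to the same node: 2 branches. Total: 3 + 2 = 5.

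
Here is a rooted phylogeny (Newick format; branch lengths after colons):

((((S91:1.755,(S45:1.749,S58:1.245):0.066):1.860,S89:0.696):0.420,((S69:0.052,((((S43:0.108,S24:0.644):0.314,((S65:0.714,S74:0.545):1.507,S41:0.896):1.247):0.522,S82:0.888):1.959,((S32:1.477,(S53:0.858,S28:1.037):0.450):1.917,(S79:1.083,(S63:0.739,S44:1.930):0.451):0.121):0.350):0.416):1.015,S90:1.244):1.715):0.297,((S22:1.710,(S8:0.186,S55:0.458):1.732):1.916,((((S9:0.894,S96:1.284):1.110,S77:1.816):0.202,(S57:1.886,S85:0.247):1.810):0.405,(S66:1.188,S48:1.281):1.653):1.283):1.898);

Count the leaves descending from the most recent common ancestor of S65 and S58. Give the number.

The MRCA of S65 and S58 is the node subtending (((S91,(S45,S58)),S89),((S69,((((S43,S24),((S65,S74),S41)),S82),((S32,(S53,S28)),(S79,(S63,S44))))),S90)).
That clade contains 18 terminal taxa: S24, S28, S32, S41, S43, S44, S45, S53, S58, S63, S65, S69, S74, S79, S82, S89, S90, S91.

18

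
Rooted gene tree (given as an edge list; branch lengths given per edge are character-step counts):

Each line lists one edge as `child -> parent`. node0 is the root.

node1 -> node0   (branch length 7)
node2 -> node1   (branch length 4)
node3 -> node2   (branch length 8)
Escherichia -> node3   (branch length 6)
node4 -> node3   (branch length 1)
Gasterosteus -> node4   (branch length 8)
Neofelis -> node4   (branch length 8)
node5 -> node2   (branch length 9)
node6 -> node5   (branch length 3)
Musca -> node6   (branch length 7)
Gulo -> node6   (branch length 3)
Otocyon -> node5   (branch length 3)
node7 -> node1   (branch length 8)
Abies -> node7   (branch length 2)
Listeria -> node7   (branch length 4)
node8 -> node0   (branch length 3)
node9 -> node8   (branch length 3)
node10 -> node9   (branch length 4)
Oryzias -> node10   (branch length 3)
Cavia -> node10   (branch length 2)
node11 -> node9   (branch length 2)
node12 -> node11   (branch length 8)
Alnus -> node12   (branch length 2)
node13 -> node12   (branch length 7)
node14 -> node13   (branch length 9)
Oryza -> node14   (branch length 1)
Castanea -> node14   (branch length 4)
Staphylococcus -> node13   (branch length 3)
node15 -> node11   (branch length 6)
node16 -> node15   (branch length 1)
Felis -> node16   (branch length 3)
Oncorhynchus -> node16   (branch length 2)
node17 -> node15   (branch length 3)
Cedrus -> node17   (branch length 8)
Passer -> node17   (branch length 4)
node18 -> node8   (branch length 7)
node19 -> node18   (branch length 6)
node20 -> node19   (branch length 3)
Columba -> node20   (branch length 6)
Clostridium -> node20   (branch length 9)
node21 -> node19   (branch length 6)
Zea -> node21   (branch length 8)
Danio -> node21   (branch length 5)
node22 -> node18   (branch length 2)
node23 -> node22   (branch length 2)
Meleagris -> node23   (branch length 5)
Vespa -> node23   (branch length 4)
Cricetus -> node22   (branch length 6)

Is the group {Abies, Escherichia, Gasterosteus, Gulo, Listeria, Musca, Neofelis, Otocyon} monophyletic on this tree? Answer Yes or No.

The most recent common ancestor of these taxa subtends (((Escherichia,(Gasterosteus,Neofelis)),((Musca,Gulo),Otocyon)),(Abies,Listeria)).
That clade has exactly 8 tips — every listed taxon and nothing else — so the group is monophyletic.

Yes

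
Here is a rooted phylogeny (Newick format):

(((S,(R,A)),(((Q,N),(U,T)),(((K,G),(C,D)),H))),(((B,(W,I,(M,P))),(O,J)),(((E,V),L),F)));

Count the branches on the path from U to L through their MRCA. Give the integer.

9

The MRCA of U and L is the root of the tree.
From U up to that node: 5 branches. From L up to the same node: 4 branches. Total: 5 + 4 = 9.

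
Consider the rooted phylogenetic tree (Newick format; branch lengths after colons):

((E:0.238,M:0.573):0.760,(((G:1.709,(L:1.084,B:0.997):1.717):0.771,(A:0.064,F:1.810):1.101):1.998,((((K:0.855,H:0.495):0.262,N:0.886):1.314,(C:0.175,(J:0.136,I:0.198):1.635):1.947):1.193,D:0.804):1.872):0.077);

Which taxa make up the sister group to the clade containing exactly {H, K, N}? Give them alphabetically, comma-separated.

The clade containing exactly {H, K, N} attaches to the tree at the node subtending (((K,H),N),(C,(J,I))).
The other lineage descending from that same node — the sister group — is (C,(J,I)); its 3 tips in alphabetical order are the answer.

C, I, J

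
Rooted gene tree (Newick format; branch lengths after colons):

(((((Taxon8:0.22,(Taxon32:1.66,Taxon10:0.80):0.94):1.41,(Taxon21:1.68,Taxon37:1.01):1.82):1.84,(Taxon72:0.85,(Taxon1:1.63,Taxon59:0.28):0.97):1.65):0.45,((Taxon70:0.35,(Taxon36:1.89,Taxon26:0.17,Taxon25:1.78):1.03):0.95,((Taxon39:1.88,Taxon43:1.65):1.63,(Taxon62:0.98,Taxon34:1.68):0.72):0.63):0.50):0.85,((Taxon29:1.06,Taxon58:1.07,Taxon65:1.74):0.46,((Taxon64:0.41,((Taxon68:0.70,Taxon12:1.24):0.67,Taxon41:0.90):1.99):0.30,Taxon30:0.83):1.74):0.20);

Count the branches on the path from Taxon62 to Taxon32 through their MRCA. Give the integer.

9

The MRCA of Taxon62 and Taxon32 is the node subtending ((((Taxon8,(Taxon32,Taxon10)),(Taxon21,Taxon37)),(Taxon72,(Taxon1,Taxon59))),((Taxon70,(Taxon36,Taxon26,Taxon25)),((Taxon39,Taxon43),(Taxon62,Taxon34)))).
From Taxon62 up to that node: 4 branches. From Taxon32 up to the same node: 5 branches. Total: 4 + 5 = 9.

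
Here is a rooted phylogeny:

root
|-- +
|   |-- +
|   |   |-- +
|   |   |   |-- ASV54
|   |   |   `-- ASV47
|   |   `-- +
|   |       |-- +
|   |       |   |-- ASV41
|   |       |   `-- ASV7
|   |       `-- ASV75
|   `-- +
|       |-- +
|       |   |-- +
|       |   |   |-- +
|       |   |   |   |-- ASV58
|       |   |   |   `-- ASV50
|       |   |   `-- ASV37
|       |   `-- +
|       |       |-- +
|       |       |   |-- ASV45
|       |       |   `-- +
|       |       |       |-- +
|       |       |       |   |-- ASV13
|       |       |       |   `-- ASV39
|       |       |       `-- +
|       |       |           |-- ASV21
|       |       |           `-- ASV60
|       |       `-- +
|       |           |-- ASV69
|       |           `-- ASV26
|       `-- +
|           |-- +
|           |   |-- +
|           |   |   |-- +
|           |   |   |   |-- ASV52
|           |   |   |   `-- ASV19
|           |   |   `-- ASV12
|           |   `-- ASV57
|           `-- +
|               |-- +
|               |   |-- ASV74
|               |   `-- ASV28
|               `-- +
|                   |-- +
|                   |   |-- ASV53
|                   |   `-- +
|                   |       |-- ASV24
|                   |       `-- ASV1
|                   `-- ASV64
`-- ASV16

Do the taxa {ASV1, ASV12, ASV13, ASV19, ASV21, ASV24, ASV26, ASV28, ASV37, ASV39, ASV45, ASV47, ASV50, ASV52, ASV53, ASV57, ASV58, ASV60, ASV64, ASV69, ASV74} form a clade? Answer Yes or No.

No

The MRCA of the listed taxa subtends (((ASV54,ASV47),((ASV41,ASV7),ASV75)),((((ASV58,ASV50),ASV37),((ASV45,((ASV13,ASV39),(ASV21,ASV60))),(ASV69,ASV26))),((((ASV52,ASV19),ASV12),ASV57),((ASV74,ASV28),((ASV53,(ASV24,ASV1)),ASV64))))).
That clade also contains ASV41, ASV54, ASV7, ASV75, which are not in the proposed group, so the group is not monophyletic.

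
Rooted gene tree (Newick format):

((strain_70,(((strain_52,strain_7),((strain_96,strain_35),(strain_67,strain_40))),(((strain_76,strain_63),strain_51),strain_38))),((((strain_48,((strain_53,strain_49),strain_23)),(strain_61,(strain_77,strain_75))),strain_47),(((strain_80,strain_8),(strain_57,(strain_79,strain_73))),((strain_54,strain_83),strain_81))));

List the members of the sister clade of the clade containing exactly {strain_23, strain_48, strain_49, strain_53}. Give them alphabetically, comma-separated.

strain_61, strain_75, strain_77

The clade containing exactly {strain_23, strain_48, strain_49, strain_53} attaches to the tree at the node subtending ((strain_48,((strain_53,strain_49),strain_23)),(strain_61,(strain_77,strain_75))).
The other lineage descending from that same node — the sister group — is (strain_61,(strain_77,strain_75)); its 3 tips in alphabetical order are the answer.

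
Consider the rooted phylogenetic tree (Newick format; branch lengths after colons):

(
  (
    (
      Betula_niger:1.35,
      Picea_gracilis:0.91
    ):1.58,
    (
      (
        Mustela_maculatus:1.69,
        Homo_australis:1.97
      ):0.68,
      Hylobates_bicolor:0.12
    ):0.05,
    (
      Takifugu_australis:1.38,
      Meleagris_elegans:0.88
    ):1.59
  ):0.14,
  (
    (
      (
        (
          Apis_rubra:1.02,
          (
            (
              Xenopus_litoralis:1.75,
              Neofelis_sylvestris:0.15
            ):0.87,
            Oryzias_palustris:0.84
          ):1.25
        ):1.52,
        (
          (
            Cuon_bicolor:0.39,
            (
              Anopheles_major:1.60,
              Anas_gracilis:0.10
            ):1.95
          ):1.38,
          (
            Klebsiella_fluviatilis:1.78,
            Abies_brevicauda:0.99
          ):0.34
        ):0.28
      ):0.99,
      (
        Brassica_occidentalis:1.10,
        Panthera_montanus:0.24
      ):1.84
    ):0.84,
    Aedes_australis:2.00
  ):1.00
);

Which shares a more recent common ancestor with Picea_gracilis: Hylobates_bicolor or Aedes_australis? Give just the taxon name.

The MRCA of Picea_gracilis and Hylobates_bicolor subtends ((Betula_niger,Picea_gracilis),((Mustela_maculatus,Homo_australis),Hylobates_bicolor),(Takifugu_australis,Meleagris_elegans)) (7 taxa).
The MRCA of Picea_gracilis and Aedes_australis is the root, subtending the entire tree (19 taxa).
The first is nested inside the second, so Picea_gracilis shares a more recent common ancestor with Hylobates_bicolor.

Hylobates_bicolor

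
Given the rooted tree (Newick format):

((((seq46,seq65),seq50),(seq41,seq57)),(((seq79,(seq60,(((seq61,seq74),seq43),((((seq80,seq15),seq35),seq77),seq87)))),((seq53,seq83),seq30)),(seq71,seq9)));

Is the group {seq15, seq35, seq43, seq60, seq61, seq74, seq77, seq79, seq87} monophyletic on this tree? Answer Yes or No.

The MRCA of the listed taxa subtends (seq79,(seq60,(((seq61,seq74),seq43),((((seq80,seq15),seq35),seq77),seq87)))).
That clade also contains seq80, which is not in the proposed group, so the group is not monophyletic.

No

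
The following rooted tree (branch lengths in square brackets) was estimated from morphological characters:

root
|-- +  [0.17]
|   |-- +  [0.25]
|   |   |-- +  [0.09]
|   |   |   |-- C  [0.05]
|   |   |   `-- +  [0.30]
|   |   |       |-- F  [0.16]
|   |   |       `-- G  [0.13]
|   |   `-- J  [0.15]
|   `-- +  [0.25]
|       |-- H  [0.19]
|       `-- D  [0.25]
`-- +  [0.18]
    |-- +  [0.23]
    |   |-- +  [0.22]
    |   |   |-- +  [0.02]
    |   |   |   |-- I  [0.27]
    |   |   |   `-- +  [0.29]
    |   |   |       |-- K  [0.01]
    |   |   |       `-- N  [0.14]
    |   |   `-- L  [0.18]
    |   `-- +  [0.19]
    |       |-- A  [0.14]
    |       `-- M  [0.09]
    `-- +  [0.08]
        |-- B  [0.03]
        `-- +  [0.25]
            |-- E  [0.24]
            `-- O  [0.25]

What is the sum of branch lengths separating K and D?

The path runs K → … → MRCA → … → D; the MRCA is the root of the tree.
Branch lengths along that path: 0.01 + 0.29 + 0.02 + 0.22 + 0.23 + 0.18 + 0.17 + 0.25 + 0.25 = 1.62.

1.62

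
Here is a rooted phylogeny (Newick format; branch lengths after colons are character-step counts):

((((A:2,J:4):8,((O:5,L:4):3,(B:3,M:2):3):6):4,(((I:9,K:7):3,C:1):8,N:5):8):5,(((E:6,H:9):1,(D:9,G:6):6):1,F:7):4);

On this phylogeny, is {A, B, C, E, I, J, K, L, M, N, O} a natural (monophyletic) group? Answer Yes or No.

No

The MRCA of the listed taxa is the root, so the smallest clade containing them is the whole tree.
That clade also contains D, F, G, H, which are not in the proposed group, so the group is not monophyletic.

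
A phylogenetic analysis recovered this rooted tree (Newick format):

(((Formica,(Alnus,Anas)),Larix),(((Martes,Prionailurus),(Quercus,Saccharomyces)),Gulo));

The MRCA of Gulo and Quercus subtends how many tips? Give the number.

5

The MRCA of Gulo and Quercus is the node subtending (((Martes,Prionailurus),(Quercus,Saccharomyces)),Gulo).
That clade contains 5 terminal taxa: Gulo, Martes, Prionailurus, Quercus, Saccharomyces.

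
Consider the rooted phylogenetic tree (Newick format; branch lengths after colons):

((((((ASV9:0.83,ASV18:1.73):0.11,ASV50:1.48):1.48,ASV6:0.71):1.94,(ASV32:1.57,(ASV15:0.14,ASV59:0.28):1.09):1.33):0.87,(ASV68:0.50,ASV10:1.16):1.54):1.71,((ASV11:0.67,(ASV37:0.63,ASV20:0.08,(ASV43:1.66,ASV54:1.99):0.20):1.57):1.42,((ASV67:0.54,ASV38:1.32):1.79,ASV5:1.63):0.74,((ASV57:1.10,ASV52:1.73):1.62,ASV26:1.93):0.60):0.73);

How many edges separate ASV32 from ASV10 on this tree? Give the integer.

5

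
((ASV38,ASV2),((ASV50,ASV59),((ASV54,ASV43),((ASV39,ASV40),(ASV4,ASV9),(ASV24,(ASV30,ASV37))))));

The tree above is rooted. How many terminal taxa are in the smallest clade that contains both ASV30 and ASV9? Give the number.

7

The MRCA of ASV30 and ASV9 is the node subtending ((ASV39,ASV40),(ASV4,ASV9),(ASV24,(ASV30,ASV37))).
That clade contains 7 terminal taxa: ASV24, ASV30, ASV37, ASV39, ASV4, ASV40, ASV9.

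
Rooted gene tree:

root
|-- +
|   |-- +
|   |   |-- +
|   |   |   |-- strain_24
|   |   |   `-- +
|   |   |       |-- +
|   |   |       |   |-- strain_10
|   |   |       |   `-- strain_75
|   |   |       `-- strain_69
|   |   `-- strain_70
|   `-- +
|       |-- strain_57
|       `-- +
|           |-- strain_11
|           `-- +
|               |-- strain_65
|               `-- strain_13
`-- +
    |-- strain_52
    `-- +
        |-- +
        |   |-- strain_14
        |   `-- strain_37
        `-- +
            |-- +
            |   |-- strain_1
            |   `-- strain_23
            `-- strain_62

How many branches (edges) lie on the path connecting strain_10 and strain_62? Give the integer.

10

The MRCA of strain_10 and strain_62 is the root of the tree.
From strain_10 up to that node: 6 branches. From strain_62 up to the same node: 4 branches. Total: 6 + 4 = 10.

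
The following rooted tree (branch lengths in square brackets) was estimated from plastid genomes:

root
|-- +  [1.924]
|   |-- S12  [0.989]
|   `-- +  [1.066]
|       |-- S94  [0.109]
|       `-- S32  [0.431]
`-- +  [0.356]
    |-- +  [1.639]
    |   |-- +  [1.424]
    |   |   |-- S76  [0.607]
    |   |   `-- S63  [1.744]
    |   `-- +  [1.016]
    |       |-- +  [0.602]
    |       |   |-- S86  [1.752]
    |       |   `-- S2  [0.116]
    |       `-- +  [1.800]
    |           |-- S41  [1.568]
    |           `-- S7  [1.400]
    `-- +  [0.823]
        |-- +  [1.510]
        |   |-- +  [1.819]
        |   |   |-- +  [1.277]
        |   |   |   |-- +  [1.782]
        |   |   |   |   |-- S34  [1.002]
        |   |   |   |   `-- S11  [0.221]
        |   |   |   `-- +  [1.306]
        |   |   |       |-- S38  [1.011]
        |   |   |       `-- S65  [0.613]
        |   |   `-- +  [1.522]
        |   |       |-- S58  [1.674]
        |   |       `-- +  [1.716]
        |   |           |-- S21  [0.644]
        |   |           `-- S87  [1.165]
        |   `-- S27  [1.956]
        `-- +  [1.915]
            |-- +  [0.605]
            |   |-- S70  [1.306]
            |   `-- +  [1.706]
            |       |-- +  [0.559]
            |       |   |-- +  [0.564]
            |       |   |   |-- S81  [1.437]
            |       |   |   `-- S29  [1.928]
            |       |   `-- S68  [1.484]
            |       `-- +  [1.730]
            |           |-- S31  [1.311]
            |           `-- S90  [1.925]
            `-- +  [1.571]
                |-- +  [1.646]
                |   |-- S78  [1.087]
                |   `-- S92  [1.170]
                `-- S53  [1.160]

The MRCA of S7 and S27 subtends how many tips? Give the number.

The MRCA of S7 and S27 is the node subtending (((S76,S63),((S86,S2),(S41,S7))),(((((S34,S11),(S38,S65)),(S58,(S21,S87))),S27),((S70,(((S81,S29),S68),(S31,S90))),((S78,S92),S53)))).
That clade contains 23 terminal taxa: S11, S2, S21, S27, S29, S31, S34, S38, S41, S53, S58, S63, S65, S68, S7, S70, S76, S78, S81, S86, S87, S90, S92.

23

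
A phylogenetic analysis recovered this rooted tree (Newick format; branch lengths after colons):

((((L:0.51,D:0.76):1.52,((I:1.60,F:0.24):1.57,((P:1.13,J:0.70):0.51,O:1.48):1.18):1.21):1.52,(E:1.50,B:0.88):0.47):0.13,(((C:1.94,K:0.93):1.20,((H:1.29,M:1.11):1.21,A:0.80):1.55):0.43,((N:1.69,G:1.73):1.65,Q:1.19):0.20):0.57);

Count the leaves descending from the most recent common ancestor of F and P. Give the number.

5

The MRCA of F and P is the node subtending ((I,F),((P,J),O)).
That clade contains 5 terminal taxa: F, I, J, O, P.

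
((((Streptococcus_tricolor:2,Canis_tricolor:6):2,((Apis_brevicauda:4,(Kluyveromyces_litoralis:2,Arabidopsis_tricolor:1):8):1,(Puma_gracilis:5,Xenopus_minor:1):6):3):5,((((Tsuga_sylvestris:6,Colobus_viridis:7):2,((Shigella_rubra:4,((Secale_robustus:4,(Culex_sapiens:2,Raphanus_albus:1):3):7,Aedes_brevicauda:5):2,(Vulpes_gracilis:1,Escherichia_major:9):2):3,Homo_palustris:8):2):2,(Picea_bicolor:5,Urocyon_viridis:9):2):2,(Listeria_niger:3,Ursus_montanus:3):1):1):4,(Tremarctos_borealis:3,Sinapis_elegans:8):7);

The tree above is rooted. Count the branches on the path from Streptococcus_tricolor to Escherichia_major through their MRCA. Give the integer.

The MRCA of Streptococcus_tricolor and Escherichia_major is the node subtending (((Streptococcus_tricolor,Canis_tricolor),((Apis_brevicauda,(Kluyveromyces_litoralis,Arabidopsis_tricolor)),(Puma_gracilis,Xenopus_minor))),((((Tsuga_sylvestris,Colobus_viridis),((Shigella_rubra,((Secale_robustus,(Culex_sapiens,Raphanus_albus)),Aedes_brevicauda),(Vulpes_gracilis,Escherichia_major)),Homo_palustris)),(Picea_bicolor,Urocyon_viridis)),(Listeria_niger,Ursus_montanus))).
From Streptococcus_tricolor up to that node: 3 branches. From Escherichia_major up to the same node: 7 branches. Total: 3 + 7 = 10.

10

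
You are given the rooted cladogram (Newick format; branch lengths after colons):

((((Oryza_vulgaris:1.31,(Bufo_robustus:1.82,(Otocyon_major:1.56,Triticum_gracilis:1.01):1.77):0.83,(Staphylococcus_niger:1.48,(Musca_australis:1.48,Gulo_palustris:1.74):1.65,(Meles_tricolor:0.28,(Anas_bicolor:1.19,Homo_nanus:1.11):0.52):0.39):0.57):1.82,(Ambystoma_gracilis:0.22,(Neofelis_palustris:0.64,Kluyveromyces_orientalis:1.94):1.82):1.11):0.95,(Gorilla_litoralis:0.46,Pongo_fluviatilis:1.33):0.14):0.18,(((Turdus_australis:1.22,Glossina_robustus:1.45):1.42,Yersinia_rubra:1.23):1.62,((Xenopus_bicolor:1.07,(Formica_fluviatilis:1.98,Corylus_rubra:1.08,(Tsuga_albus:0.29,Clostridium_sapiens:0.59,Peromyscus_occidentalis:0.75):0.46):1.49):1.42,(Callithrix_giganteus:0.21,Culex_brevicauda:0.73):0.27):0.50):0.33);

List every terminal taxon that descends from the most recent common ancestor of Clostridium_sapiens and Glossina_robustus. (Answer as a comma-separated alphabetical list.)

Callithrix_giganteus, Clostridium_sapiens, Corylus_rubra, Culex_brevicauda, Formica_fluviatilis, Glossina_robustus, Peromyscus_occidentalis, Tsuga_albus, Turdus_australis, Xenopus_bicolor, Yersinia_rubra

Tracing Clostridium_sapiens: it sits inside (Tsuga_albus,Clostridium_sapiens,Peromyscus_occidentalis).
Tracing Glossina_robustus: it sits inside (Turdus_australis,Glossina_robustus).
The smallest clade enclosing both is (((Turdus_australis,Glossina_robustus),Yersinia_rubra),((Xenopus_bicolor,(Formica_fluviatilis,Corylus_rubra,(Tsuga_albus,Clostridium_sapiens,Peromyscus_occidentalis))),(Callithrix_giganteus,Culex_brevicauda))); the answer is its 11 terminal taxa in alphabetical order.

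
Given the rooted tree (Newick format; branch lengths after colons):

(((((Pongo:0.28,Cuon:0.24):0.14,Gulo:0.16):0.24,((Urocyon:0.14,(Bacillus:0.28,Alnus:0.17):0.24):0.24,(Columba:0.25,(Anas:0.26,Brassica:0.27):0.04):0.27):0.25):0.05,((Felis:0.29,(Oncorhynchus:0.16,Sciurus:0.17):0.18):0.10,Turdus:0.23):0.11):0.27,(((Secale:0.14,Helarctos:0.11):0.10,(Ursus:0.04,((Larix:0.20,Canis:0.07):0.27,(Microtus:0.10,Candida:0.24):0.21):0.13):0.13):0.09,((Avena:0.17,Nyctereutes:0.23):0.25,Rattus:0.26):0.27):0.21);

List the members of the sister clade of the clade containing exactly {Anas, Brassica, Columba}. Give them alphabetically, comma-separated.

Alnus, Bacillus, Urocyon

The clade containing exactly {Anas, Brassica, Columba} attaches to the tree at the node subtending ((Urocyon,(Bacillus,Alnus)),(Columba,(Anas,Brassica))).
The other lineage descending from that same node — the sister group — is (Urocyon,(Bacillus,Alnus)); its 3 tips in alphabetical order are the answer.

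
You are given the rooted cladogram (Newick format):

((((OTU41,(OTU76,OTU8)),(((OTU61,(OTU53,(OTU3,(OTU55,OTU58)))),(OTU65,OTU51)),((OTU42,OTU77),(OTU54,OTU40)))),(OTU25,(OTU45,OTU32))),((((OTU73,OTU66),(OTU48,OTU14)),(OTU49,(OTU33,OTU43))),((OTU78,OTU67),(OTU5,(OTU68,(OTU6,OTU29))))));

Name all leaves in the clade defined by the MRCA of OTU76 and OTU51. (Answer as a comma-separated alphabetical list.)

OTU3, OTU40, OTU41, OTU42, OTU51, OTU53, OTU54, OTU55, OTU58, OTU61, OTU65, OTU76, OTU77, OTU8

Tracing OTU76: it sits inside (OTU76,OTU8).
Tracing OTU51: it sits inside (OTU65,OTU51).
The smallest clade enclosing both is ((OTU41,(OTU76,OTU8)),(((OTU61,(OTU53,(OTU3,(OTU55,OTU58)))),(OTU65,OTU51)),((OTU42,OTU77),(OTU54,OTU40)))); the answer is its 14 terminal taxa in alphabetical order.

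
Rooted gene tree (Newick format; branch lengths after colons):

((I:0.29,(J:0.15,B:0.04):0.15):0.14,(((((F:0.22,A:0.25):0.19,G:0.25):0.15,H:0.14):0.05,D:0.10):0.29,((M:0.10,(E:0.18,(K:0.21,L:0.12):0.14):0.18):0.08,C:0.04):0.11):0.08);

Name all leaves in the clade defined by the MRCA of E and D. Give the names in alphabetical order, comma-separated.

A, C, D, E, F, G, H, K, L, M

Tracing E: it sits inside (E,(K,L)).
Tracing D: it sits inside ((((F,A),G),H),D).
The smallest clade enclosing both is (((((F,A),G),H),D),((M,(E,(K,L))),C)); the answer is its 10 terminal taxa in alphabetical order.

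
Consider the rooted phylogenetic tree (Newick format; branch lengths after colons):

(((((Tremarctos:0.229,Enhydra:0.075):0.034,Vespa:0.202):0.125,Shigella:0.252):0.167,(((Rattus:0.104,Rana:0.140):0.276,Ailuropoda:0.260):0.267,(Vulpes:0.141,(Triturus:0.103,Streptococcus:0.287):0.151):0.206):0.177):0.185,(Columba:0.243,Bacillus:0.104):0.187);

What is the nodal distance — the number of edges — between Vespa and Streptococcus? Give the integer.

The MRCA of Vespa and Streptococcus is the node subtending ((((Tremarctos,Enhydra),Vespa),Shigella),(((Rattus,Rana),Ailuropoda),(Vulpes,(Triturus,Streptococcus)))).
From Vespa up to that node: 3 branches. From Streptococcus up to the same node: 4 branches. Total: 3 + 4 = 7.

7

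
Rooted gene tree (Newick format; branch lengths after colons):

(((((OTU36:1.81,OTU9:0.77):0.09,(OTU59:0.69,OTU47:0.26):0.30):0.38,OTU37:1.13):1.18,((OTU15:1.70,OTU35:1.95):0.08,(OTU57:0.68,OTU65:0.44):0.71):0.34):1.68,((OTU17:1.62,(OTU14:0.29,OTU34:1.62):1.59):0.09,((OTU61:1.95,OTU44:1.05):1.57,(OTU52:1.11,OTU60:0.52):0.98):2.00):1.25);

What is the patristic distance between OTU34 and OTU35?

The path runs OTU34 → … → MRCA → … → OTU35; the MRCA is the root of the tree.
Branch lengths along that path: 1.62 + 1.59 + 0.09 + 1.25 + 1.68 + 0.34 + 0.08 + 1.95 = 8.60.

8.60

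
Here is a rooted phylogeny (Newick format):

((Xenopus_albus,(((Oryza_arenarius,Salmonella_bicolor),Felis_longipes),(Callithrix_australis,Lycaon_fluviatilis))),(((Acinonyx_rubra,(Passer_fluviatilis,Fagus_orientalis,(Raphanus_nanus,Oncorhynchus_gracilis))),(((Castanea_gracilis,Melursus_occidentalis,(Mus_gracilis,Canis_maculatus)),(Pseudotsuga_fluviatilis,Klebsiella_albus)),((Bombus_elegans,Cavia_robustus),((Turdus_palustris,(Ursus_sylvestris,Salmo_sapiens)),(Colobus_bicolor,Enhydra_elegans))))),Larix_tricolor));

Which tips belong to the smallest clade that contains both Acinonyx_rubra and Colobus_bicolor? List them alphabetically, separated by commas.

Acinonyx_rubra, Bombus_elegans, Canis_maculatus, Castanea_gracilis, Cavia_robustus, Colobus_bicolor, Enhydra_elegans, Fagus_orientalis, Klebsiella_albus, Melursus_occidentalis, Mus_gracilis, Oncorhynchus_gracilis, Passer_fluviatilis, Pseudotsuga_fluviatilis, Raphanus_nanus, Salmo_sapiens, Turdus_palustris, Ursus_sylvestris

Tracing Acinonyx_rubra: it sits inside (Acinonyx_rubra,(Passer_fluviatilis,Fagus_orientalis,(Raphanus_nanus,Oncorhynchus_gracilis))).
Tracing Colobus_bicolor: it sits inside (Colobus_bicolor,Enhydra_elegans).
The smallest clade enclosing both is ((Acinonyx_rubra,(Passer_fluviatilis,Fagus_orientalis,(Raphanus_nanus,Oncorhynchus_gracilis))),(((Castanea_gracilis,Melursus_occidentalis,(Mus_gracilis,Canis_maculatus)),(Pseudotsuga_fluviatilis,Klebsiella_albus)),((Bombus_elegans,Cavia_robustus),((Turdus_palustris,(Ursus_sylvestris,Salmo_sapiens)),(Colobus_bicolor,Enhydra_elegans))))); the answer is its 18 terminal taxa in alphabetical order.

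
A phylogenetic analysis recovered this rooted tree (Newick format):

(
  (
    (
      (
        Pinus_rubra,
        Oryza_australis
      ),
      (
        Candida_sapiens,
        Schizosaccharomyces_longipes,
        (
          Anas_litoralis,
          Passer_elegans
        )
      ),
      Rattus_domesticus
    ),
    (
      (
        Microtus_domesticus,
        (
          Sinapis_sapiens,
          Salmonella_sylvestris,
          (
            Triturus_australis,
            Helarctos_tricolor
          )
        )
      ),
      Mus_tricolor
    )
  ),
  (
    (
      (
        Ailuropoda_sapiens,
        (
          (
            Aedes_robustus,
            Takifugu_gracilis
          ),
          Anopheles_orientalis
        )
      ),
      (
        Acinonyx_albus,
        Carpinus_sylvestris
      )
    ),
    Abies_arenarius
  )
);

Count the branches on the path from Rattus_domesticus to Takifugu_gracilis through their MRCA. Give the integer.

9

The MRCA of Rattus_domesticus and Takifugu_gracilis is the root of the tree.
From Rattus_domesticus up to that node: 3 branches. From Takifugu_gracilis up to the same node: 6 branches. Total: 3 + 6 = 9.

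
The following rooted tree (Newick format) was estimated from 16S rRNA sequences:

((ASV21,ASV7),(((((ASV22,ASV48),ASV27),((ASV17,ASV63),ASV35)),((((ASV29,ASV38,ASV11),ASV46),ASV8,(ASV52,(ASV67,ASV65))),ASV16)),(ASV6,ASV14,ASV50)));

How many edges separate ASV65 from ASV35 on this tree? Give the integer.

The MRCA of ASV65 and ASV35 is the node subtending ((((ASV22,ASV48),ASV27),((ASV17,ASV63),ASV35)),((((ASV29,ASV38,ASV11),ASV46),ASV8,(ASV52,(ASV67,ASV65))),ASV16)).
From ASV65 up to that node: 5 branches. From ASV35 up to the same node: 3 branches. Total: 5 + 3 = 8.

8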